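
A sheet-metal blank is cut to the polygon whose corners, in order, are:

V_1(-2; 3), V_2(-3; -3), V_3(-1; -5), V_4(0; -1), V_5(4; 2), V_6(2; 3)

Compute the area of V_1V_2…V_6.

Apply the shoelace (surveyor's) formula: 2A = Σ (x_i·y_{i+1} − x_{i+1}·y_i), indices taken mod 6.
V_1→V_2: (-2)(-3) − (-3)(3) = 15
V_2→V_3: (-3)(-5) − (-1)(-3) = 12
V_3→V_4: (-1)(-1) − (0)(-5) = 1
V_4→V_5: (0)(2) − (4)(-1) = 4
V_5→V_6: (4)(3) − (2)(2) = 8
V_6→V_1: (2)(3) − (-2)(3) = 12
Σ = 52
Area = |Σ|/2 = 26.

26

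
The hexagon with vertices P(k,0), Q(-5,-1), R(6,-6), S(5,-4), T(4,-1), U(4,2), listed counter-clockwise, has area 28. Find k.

The doubled signed area Σ (x_i y_{i+1} − x_{i+1} y_i) is linear in k.
With k=0 it equals 65; the coefficient of k is -3 (from the two edges through P).
So -3·k + 65 = 2·28 = 56 ⇒ k = 3.

3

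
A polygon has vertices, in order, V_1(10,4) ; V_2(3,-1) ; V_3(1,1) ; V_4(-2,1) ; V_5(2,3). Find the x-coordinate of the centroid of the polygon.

179/45

Apply the shoelace formula. First the cross-terms c_i = x_i·y_{i+1} − x_{i+1}·y_i:
  -22, 4, 3, -8, -22  ⇒  2A = -45, A = -22.5.
Then Σ (x_i + x_{i+1})·c_i = -537, so x̄ = -537 / (6·(-22.5)) = 179/45.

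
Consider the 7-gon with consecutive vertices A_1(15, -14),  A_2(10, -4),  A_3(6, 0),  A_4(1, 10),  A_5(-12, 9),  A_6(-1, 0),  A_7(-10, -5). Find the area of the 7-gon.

261

Apply the surveyor's formula: 2A = Σ (x_i·y_{i+1} − x_{i+1}·y_i), indices taken mod 7.
Σ = (80) + (24) + (60) + (129) + (9) + (5) + (215) = 522
Area = |Σ|/2 = 261.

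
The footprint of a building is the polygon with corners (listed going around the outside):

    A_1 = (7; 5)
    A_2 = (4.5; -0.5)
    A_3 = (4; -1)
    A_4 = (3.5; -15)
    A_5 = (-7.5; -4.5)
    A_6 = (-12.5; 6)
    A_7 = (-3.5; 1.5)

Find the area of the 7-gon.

170.125

Apply the shoelace formula: 2A = Σ (x_i·y_{i+1} − x_{i+1}·y_i), indices taken mod 7.
Σ = (-26) + (-2.5) + (-56.5) + (-128.25) + (-101.25) + (2.25) + (-28) = -340.25
Area = |Σ|/2 = 170.125.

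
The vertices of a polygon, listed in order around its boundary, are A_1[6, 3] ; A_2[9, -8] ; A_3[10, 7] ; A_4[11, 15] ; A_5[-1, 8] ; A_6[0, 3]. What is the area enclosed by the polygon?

Apply the shoelace formula: 2A = Σ (x_i·y_{i+1} − x_{i+1}·y_i), indices taken mod 6.
Cross-terms: -75, 143, 73, 103, -3, -18  ⇒  Σ = 223
Area = |Σ|/2 = 111.5.

111.5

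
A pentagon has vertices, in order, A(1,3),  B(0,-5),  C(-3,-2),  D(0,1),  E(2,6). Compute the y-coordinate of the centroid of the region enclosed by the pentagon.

Apply the surveyor's formula. First the cross-terms c_i = x_i·y_{i+1} − x_{i+1}·y_i:
  -5, -15, -3, -2, 0  ⇒  2A = -25, A = -12.5.
Then Σ (y_i + y_{i+1})·c_i = 104, so ȳ = 104 / (6·(-12.5)) = -104/75.

-104/75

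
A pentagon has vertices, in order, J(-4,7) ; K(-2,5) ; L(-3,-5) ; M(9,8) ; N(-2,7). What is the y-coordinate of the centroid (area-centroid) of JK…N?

Apply Gauss's area formula. First the cross-terms c_i = x_i·y_{i+1} − x_{i+1}·y_i:
  -6, 25, 21, 79, 14  ⇒  2A = 133, A = 66.5.
Then Σ (y_i + y_{i+1})·c_i = 1372, so ȳ = 1372 / (6·66.5) = 196/57.

196/57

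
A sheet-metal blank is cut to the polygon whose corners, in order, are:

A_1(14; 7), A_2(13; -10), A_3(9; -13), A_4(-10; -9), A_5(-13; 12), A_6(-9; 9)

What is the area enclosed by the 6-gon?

Σ = (-231) + (-79) + (-211) + (-237) + (-9) + (-189) = -956
Area = |Σ|/2 = 478.

478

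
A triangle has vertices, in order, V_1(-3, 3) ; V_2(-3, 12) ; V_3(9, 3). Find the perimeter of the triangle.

36

|V_1V_2| = √((0)² + (9)²) = √81 = 9
|V_2V_3| = √((12)² + (-9)²) = √225 = 15
|V_3V_1| = √((-12)² + (0)²) = √144 = 12
Perimeter = 9 + 15 + 12 = 36.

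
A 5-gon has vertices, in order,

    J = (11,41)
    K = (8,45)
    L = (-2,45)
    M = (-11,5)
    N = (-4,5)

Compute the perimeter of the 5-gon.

|JK| = √((-3)² + (4)²) = √25 = 5
|KL| = √((-10)² + (0)²) = √100 = 10
|LM| = √((-9)² + (-40)²) = √1681 = 41
|MN| = √((7)² + (0)²) = √49 = 7
|NJ| = √((15)² + (36)²) = √1521 = 39
Perimeter = 5 + 10 + 41 + 7 + 39 = 102.

102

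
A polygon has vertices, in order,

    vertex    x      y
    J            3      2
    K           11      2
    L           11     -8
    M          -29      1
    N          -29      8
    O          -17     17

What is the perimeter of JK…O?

|JK| = √((8)² + (0)²) = √64 = 8
|KL| = √((0)² + (-10)²) = √100 = 10
|LM| = √((-40)² + (9)²) = √1681 = 41
|MN| = √((0)² + (7)²) = √49 = 7
|NO| = √((12)² + (9)²) = √225 = 15
|OJ| = √((20)² + (-15)²) = √625 = 25
Perimeter = 8 + 10 + 41 + 7 + 15 + 25 = 106.

106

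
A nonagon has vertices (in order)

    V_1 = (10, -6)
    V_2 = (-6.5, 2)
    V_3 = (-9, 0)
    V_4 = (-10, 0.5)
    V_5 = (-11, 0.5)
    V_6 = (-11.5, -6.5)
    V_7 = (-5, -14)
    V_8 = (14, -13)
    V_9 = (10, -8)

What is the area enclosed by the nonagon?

249.875

Cross-terms: -19, 18, -4.5, 0.5, 77.25, 128.5, 261, 18, 20  ⇒  Σ = 499.75
Area = |Σ|/2 = 249.875.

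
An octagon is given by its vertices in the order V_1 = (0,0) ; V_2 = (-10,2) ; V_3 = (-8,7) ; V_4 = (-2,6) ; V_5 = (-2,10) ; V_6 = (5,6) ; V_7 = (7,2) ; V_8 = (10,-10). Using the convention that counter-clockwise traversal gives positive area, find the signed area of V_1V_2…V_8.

Apply the shoelace formula: 2A = Σ (x_i·y_{i+1} − x_{i+1}·y_i), indices taken mod 8.
Σ = (0) + (-54) + (-34) + (-8) + (-62) + (-32) + (-90) + (0) = -280
Signed area = Σ/2 = -140 (negative ⇒ clockwise traversal).

-140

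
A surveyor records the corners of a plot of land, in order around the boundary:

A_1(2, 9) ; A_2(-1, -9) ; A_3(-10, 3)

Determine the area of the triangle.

99

Apply Gauss's area formula: 2A = Σ (x_i·y_{i+1} − x_{i+1}·y_i), indices taken mod 3.
Σ = (-9) + (-93) + (-96) = -198
Area = |Σ|/2 = 99.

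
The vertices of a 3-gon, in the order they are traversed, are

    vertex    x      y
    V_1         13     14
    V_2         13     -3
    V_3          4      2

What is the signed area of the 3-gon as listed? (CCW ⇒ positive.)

Apply Gauss's area formula: 2A = Σ (x_i·y_{i+1} − x_{i+1}·y_i), indices taken mod 3.
Σ = (-221) + (38) + (30) = -153
Signed area = Σ/2 = -76.5 (negative ⇒ clockwise traversal).

-76.5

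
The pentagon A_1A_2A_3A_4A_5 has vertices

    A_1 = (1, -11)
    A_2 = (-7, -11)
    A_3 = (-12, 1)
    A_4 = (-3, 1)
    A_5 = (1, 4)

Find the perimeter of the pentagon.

|A_1A_2| = √((-8)² + (0)²) = √64 = 8
|A_2A_3| = √((-5)² + (12)²) = √169 = 13
|A_3A_4| = √((9)² + (0)²) = √81 = 9
|A_4A_5| = √((4)² + (3)²) = √25 = 5
|A_5A_1| = √((0)² + (-15)²) = √225 = 15
Perimeter = 8 + 13 + 9 + 5 + 15 = 50.

50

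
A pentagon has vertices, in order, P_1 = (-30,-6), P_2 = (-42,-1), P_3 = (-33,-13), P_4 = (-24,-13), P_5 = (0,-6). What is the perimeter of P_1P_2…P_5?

92

|P_1P_2| = √((-12)² + (5)²) = √169 = 13
|P_2P_3| = √((9)² + (-12)²) = √225 = 15
|P_3P_4| = √((9)² + (0)²) = √81 = 9
|P_4P_5| = √((24)² + (7)²) = √625 = 25
|P_5P_1| = √((-30)² + (0)²) = √900 = 30
Perimeter = 13 + 15 + 9 + 25 + 30 = 92.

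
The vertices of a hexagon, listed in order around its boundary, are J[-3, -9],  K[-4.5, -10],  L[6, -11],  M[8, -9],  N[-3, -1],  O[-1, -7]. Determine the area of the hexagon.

Σ = (-10.5) + (109.5) + (34) + (-35) + (20) + (-12) = 106
Area = |Σ|/2 = 53.

53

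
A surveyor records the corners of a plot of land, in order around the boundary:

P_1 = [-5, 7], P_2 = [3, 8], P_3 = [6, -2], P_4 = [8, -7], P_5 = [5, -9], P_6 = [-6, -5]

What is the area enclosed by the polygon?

162

Cross-terms: -61, -54, -26, -37, -79, -67  ⇒  Σ = -324
Area = |Σ|/2 = 162.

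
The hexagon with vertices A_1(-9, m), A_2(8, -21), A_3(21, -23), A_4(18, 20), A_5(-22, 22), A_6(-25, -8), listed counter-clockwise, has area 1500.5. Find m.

-7

The doubled signed area Σ (x_i y_{i+1} − x_{i+1} y_i) is linear in m.
With m=0 it equals 2770; the coefficient of m is -33 (from the two edges through A_1).
So -33·m + 2770 = 2·1500.5 = 3001 ⇒ m = -7.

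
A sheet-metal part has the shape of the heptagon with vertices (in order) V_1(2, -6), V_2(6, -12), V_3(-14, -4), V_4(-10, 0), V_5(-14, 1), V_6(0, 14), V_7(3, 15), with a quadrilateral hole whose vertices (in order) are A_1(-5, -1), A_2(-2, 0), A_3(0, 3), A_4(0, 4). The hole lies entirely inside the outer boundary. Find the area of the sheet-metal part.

252

Outer boundary:
Apply the surveyor's formula: 2A = Σ (x_i·y_{i+1} − x_{i+1}·y_i), indices taken mod 7.
Cross-terms: 12, -192, -40, -10, -196, -42, -48  ⇒  Σ = -516
Area = |Σ|/2 = 258.
Hole:
Σ = (-2) + (-6) + (0) + (20) = 12
Area = |Σ|/2 = 6.
Net area = 258 − 6 = 252.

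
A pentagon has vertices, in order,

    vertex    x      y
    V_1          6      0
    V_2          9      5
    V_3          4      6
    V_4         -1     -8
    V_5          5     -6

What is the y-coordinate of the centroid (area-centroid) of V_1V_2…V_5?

Apply the shoelace formula. First the cross-terms c_i = x_i·y_{i+1} − x_{i+1}·y_i:
  30, 34, -26, 46, 36  ⇒  2A = 120, A = 60.
Then Σ (y_i + y_{i+1})·c_i = -284, so ȳ = -284 / (6·60) = -71/90.

-71/90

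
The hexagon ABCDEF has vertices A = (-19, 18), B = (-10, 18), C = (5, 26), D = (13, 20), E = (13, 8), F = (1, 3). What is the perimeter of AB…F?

|AB| = √((9)² + (0)²) = √81 = 9
|BC| = √((15)² + (8)²) = √289 = 17
|CD| = √((8)² + (-6)²) = √100 = 10
|DE| = √((0)² + (-12)²) = √144 = 12
|EF| = √((-12)² + (-5)²) = √169 = 13
|FA| = √((-20)² + (15)²) = √625 = 25
Perimeter = 9 + 17 + 10 + 12 + 13 + 25 = 86.

86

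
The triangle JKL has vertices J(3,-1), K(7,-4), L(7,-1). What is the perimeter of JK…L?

|JK| = √((4)² + (-3)²) = √25 = 5
|KL| = √((0)² + (3)²) = √9 = 3
|LJ| = √((-4)² + (0)²) = √16 = 4
Perimeter = 5 + 3 + 4 = 12.

12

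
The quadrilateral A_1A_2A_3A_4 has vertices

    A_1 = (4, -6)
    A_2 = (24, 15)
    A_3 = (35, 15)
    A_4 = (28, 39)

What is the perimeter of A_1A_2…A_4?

|A_1A_2| = √((20)² + (21)²) = √841 = 29
|A_2A_3| = √((11)² + (0)²) = √121 = 11
|A_3A_4| = √((-7)² + (24)²) = √625 = 25
|A_4A_1| = √((-24)² + (-45)²) = √2601 = 51
Perimeter = 29 + 11 + 25 + 51 = 116.

116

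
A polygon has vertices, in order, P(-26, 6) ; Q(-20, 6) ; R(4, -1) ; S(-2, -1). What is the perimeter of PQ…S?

|PQ| = √((6)² + (0)²) = √36 = 6
|QR| = √((24)² + (-7)²) = √625 = 25
|RS| = √((-6)² + (0)²) = √36 = 6
|SP| = √((-24)² + (7)²) = √625 = 25
Perimeter = 6 + 25 + 6 + 25 = 62.

62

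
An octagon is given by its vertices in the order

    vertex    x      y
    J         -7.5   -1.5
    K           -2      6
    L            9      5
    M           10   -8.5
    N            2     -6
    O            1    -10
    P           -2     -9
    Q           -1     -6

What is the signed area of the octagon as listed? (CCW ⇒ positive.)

-182.5

Σ = (-48) + (-64) + (-126.5) + (-43) + (-14) + (-29) + (3) + (-43.5) = -365
Signed area = Σ/2 = -182.5 (negative ⇒ clockwise traversal).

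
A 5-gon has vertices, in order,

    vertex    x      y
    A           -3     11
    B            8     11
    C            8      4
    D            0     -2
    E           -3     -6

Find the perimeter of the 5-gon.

50

|AB| = √((11)² + (0)²) = √121 = 11
|BC| = √((0)² + (-7)²) = √49 = 7
|CD| = √((-8)² + (-6)²) = √100 = 10
|DE| = √((-3)² + (-4)²) = √25 = 5
|EA| = √((0)² + (17)²) = √289 = 17
Perimeter = 11 + 7 + 10 + 5 + 17 = 50.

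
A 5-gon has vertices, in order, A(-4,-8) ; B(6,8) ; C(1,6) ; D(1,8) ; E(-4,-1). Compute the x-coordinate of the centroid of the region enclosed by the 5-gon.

-17/63

Apply the shoelace (surveyor's) formula. First the cross-terms c_i = x_i·y_{i+1} − x_{i+1}·y_i:
  16, 28, 2, 31, 28  ⇒  2A = 105, A = 52.5.
Then Σ (x_i + x_{i+1})·c_i = -85, so x̄ = -85 / (6·52.5) = -17/63.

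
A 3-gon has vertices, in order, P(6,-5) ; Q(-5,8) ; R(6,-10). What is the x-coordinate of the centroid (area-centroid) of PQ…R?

7/3

Apply Gauss's area formula. First the cross-terms c_i = x_i·y_{i+1} − x_{i+1}·y_i:
  23, 2, 30  ⇒  2A = 55, A = 27.5.
Then Σ (x_i + x_{i+1})·c_i = 385, so x̄ = 385 / (6·27.5) = 7/3.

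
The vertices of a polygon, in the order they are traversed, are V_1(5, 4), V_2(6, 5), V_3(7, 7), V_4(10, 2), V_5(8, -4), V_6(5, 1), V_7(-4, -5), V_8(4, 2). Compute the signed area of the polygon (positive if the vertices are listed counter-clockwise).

-39.5

Apply the surveyor's formula: 2A = Σ (x_i·y_{i+1} − x_{i+1}·y_i), indices taken mod 8.
Σ = (1) + (7) + (-56) + (-56) + (28) + (-21) + (12) + (6) = -79
Signed area = Σ/2 = -39.5 (negative ⇒ clockwise traversal).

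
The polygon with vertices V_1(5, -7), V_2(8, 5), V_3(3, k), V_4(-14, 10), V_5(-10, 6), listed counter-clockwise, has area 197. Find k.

11

Write out the shoelace sum; only the two edges meeting at V_3 involve k:
2·Area = [(8·k − 3·5) + (3·10 − (-14)·k)] + 137
       = 22·k + 152 = 394
⇒ k = 11.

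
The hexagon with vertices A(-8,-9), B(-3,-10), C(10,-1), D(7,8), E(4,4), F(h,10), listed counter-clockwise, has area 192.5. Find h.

Write out the shoelace sum; only the two edges meeting at F involve h:
2·Area = [(4·10 − h·4) + (h·(-9) − (-8)·10)] + 239
       = -13·h + 359 = 385
⇒ h = -2.

-2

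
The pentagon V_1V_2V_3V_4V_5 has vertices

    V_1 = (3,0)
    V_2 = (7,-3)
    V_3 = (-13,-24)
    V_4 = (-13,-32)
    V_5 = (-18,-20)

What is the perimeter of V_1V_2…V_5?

|V_1V_2| = √((4)² + (-3)²) = √25 = 5
|V_2V_3| = √((-20)² + (-21)²) = √841 = 29
|V_3V_4| = √((0)² + (-8)²) = √64 = 8
|V_4V_5| = √((-5)² + (12)²) = √169 = 13
|V_5V_1| = √((21)² + (20)²) = √841 = 29
Perimeter = 5 + 29 + 8 + 13 + 29 = 84.

84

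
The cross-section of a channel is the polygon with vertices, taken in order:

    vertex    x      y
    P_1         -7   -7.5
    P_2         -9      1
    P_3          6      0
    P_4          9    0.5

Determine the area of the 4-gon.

Apply the shoelace formula: 2A = Σ (x_i·y_{i+1} − x_{i+1}·y_i), indices taken mod 4.
Σ = (-74.5) + (-6) + (3) + (-64) = -141.5
Area = |Σ|/2 = 70.75.

70.75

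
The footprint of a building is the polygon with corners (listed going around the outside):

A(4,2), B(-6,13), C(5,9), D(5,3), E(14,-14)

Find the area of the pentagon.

Apply the surveyor's formula: 2A = Σ (x_i·y_{i+1} − x_{i+1}·y_i), indices taken mod 5.
Cross-terms: 64, -119, -30, -112, 84  ⇒  Σ = -113
Area = |Σ|/2 = 56.5.

56.5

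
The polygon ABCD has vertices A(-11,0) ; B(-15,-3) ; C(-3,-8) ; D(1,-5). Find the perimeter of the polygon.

|AB| = √((-4)² + (-3)²) = √25 = 5
|BC| = √((12)² + (-5)²) = √169 = 13
|CD| = √((4)² + (3)²) = √25 = 5
|DA| = √((-12)² + (5)²) = √169 = 13
Perimeter = 5 + 13 + 5 + 13 = 36.

36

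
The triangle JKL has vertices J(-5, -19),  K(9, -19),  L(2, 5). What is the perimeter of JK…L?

|JK| = √((14)² + (0)²) = √196 = 14
|KL| = √((-7)² + (24)²) = √625 = 25
|LJ| = √((-7)² + (-24)²) = √625 = 25
Perimeter = 14 + 25 + 25 = 64.

64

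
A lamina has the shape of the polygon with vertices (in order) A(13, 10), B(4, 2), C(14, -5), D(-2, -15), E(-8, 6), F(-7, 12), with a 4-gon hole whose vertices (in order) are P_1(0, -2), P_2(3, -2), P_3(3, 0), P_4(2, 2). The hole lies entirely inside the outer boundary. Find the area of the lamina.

Outer boundary:
Cross-terms: -14, -48, -220, -132, -54, -226  ⇒  Σ = -694
Area = |Σ|/2 = 347.
Hole:
Apply the surveyor's formula: 2A = Σ (x_i·y_{i+1} − x_{i+1}·y_i), indices taken mod 4.
Σ = (6) + (6) + (6) + (-4) = 14
Area = |Σ|/2 = 7.
Net area = 347 − 7 = 340.

340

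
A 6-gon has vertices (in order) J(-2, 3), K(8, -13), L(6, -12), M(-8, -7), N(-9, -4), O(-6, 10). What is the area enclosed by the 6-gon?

148.5

Cross-terms: 2, -18, -138, -31, -114, 2  ⇒  Σ = -297
Area = |Σ|/2 = 148.5.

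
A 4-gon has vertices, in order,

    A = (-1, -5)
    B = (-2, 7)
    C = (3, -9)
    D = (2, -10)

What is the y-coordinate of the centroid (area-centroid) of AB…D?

-125/39

Apply the surveyor's formula. First the cross-terms c_i = x_i·y_{i+1} − x_{i+1}·y_i:
  -17, -3, -12, -20  ⇒  2A = -52, A = -26.
Then Σ (y_i + y_{i+1})·c_i = 500, so ȳ = 500 / (6·(-26)) = -125/39.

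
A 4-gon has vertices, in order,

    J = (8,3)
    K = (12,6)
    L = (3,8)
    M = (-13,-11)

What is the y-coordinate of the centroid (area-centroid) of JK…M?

17/18

Apply the shoelace (surveyor's) formula. First the cross-terms c_i = x_i·y_{i+1} − x_{i+1}·y_i:
  12, 78, 71, 49  ⇒  2A = 210, A = 105.
Then Σ (y_i + y_{i+1})·c_i = 595, so ȳ = 595 / (6·105) = 17/18.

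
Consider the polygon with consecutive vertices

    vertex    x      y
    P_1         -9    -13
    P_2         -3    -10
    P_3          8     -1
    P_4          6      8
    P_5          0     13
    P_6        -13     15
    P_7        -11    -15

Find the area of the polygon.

409.5

Σ = (51) + (83) + (70) + (78) + (169) + (360) + (8) = 819
Area = |Σ|/2 = 409.5.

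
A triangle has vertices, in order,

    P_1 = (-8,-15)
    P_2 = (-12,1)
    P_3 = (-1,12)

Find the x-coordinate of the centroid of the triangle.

-7

Apply the shoelace (surveyor's) formula. First the cross-terms c_i = x_i·y_{i+1} − x_{i+1}·y_i:
  -188, -143, 111  ⇒  2A = -220, A = -110.
Then Σ (x_i + x_{i+1})·c_i = 4620, so x̄ = 4620 / (6·(-110)) = -7.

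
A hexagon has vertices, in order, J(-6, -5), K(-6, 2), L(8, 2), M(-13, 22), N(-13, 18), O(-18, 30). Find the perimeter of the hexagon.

|JK| = √((0)² + (7)²) = √49 = 7
|KL| = √((14)² + (0)²) = √196 = 14
|LM| = √((-21)² + (20)²) = √841 = 29
|MN| = √((0)² + (-4)²) = √16 = 4
|NO| = √((-5)² + (12)²) = √169 = 13
|OJ| = √((12)² + (-35)²) = √1369 = 37
Perimeter = 7 + 14 + 29 + 4 + 13 + 37 = 104.

104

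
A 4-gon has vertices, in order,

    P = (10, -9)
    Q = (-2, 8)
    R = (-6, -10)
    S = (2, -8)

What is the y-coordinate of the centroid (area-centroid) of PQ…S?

-619/195

Apply Gauss's area formula. First the cross-terms c_i = x_i·y_{i+1} − x_{i+1}·y_i:
  62, 68, 68, 62  ⇒  2A = 260, A = 130.
Then Σ (y_i + y_{i+1})·c_i = -2476, so ȳ = -2476 / (6·130) = -619/195.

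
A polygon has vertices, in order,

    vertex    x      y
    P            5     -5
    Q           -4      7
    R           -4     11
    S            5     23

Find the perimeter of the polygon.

|PQ| = √((-9)² + (12)²) = √225 = 15
|QR| = √((0)² + (4)²) = √16 = 4
|RS| = √((9)² + (12)²) = √225 = 15
|SP| = √((0)² + (-28)²) = √784 = 28
Perimeter = 15 + 4 + 15 + 28 = 62.

62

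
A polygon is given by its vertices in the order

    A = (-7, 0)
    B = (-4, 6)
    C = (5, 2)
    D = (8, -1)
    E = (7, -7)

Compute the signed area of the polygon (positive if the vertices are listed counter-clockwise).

-99.5

Apply the shoelace formula: 2A = Σ (x_i·y_{i+1} − x_{i+1}·y_i), indices taken mod 5.
A→B: (-7)(6) − (-4)(0) = -42
B→C: (-4)(2) − (5)(6) = -38
C→D: (5)(-1) − (8)(2) = -21
D→E: (8)(-7) − (7)(-1) = -49
E→A: (7)(0) − (-7)(-7) = -49
Σ = -199
Signed area = Σ/2 = -99.5 (negative ⇒ clockwise traversal).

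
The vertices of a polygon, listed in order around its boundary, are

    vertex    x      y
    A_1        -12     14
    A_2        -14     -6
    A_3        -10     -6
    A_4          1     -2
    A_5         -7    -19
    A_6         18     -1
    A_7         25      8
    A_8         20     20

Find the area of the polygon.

831.5

Apply the shoelace (surveyor's) formula: 2A = Σ (x_i·y_{i+1} − x_{i+1}·y_i), indices taken mod 8.
Cross-terms: 268, 24, 26, -33, 349, 169, 340, 520  ⇒  Σ = 1663
Area = |Σ|/2 = 831.5.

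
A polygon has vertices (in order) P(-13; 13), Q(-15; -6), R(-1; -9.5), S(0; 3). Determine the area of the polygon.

Apply the shoelace (surveyor's) formula: 2A = Σ (x_i·y_{i+1} − x_{i+1}·y_i), indices taken mod 4.
Σ = (273) + (136.5) + (-3) + (39) = 445.5
Area = |Σ|/2 = 222.75.

222.75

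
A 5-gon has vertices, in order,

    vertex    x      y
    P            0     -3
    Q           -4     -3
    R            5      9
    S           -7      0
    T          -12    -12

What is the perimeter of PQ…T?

|PQ| = √((-4)² + (0)²) = √16 = 4
|QR| = √((9)² + (12)²) = √225 = 15
|RS| = √((-12)² + (-9)²) = √225 = 15
|ST| = √((-5)² + (-12)²) = √169 = 13
|TP| = √((12)² + (9)²) = √225 = 15
Perimeter = 4 + 15 + 15 + 13 + 15 = 62.

62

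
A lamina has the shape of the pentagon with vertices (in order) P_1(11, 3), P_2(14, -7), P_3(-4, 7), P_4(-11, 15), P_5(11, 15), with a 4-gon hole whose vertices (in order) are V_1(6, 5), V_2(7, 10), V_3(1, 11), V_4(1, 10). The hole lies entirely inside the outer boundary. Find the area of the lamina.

229

Outer boundary:
Apply Gauss's area formula: 2A = Σ (x_i·y_{i+1} − x_{i+1}·y_i), indices taken mod 5.
Σ = (-119) + (70) + (17) + (-330) + (-132) = -494
Area = |Σ|/2 = 247.
Hole:
V_1→V_2: (6)(10) − (7)(5) = 25
V_2→V_3: (7)(11) − (1)(10) = 67
V_3→V_4: (1)(10) − (1)(11) = -1
V_4→V_1: (1)(5) − (6)(10) = -55
Σ = 36
Area = |Σ|/2 = 18.
Net area = 247 − 18 = 229.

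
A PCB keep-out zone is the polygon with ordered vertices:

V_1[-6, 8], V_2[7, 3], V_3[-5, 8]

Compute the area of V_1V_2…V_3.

2.5

Apply the shoelace (surveyor's) formula: 2A = Σ (x_i·y_{i+1} − x_{i+1}·y_i), indices taken mod 3.
Σ = (-74) + (71) + (8) = 5
Area = |Σ|/2 = 2.5.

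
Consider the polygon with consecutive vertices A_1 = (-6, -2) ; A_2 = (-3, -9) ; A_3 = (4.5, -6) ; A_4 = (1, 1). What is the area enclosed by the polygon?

60.5

Apply the surveyor's formula: 2A = Σ (x_i·y_{i+1} − x_{i+1}·y_i), indices taken mod 4.
A_1→A_2: (-6)(-9) − (-3)(-2) = 48
A_2→A_3: (-3)(-6) − (4.5)(-9) = 58.5
A_3→A_4: (4.5)(1) − (1)(-6) = 10.5
A_4→A_1: (1)(-2) − (-6)(1) = 4
Σ = 121
Area = |Σ|/2 = 60.5.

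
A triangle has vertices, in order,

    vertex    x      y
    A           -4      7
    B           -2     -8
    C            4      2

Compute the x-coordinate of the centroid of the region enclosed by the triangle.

-2/3

Apply the shoelace formula. First the cross-terms c_i = x_i·y_{i+1} − x_{i+1}·y_i:
  46, 28, 36  ⇒  2A = 110, A = 55.
Then Σ (x_i + x_{i+1})·c_i = -220, so x̄ = -220 / (6·55) = -2/3.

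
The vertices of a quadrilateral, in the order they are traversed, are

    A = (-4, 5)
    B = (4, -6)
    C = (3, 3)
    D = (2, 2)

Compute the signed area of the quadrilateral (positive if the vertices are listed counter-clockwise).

Apply the shoelace formula: 2A = Σ (x_i·y_{i+1} − x_{i+1}·y_i), indices taken mod 4.
A→B: (-4)(-6) − (4)(5) = 4
B→C: (4)(3) − (3)(-6) = 30
C→D: (3)(2) − (2)(3) = 0
D→A: (2)(5) − (-4)(2) = 18
Σ = 52
Signed area = Σ/2 = 26 (positive ⇒ counter-clockwise traversal).

26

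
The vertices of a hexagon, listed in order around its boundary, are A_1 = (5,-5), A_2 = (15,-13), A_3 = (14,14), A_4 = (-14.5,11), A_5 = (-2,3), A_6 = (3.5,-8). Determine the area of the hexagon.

Apply the surveyor's formula: 2A = Σ (x_i·y_{i+1} − x_{i+1}·y_i), indices taken mod 6.
Cross-terms: 10, 392, 357, -21.5, 5.5, 22.5  ⇒  Σ = 765.5
Area = |Σ|/2 = 382.75.

382.75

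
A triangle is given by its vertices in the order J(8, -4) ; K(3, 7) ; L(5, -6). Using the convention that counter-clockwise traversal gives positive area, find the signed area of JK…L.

21.5

Apply the shoelace (surveyor's) formula: 2A = Σ (x_i·y_{i+1} − x_{i+1}·y_i), indices taken mod 3.
Σ = (68) + (-53) + (28) = 43
Signed area = Σ/2 = 21.5 (positive ⇒ counter-clockwise traversal).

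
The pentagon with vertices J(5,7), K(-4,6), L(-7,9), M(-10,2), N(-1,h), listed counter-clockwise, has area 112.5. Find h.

-6

Write out the shoelace sum; only the two edges meeting at N involve h:
2·Area = [((-10)·h − (-1)·2) + ((-1)·7 − 5·h)] + 140
       = -15·h + 135 = 225
⇒ h = -6.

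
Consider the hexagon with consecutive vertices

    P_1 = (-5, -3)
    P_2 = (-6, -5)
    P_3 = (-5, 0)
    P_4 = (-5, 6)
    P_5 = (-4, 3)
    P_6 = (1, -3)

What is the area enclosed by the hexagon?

Apply Gauss's area formula: 2A = Σ (x_i·y_{i+1} − x_{i+1}·y_i), indices taken mod 6.
P_1→P_2: (-5)(-5) − (-6)(-3) = 7
P_2→P_3: (-6)(0) − (-5)(-5) = -25
P_3→P_4: (-5)(6) − (-5)(0) = -30
P_4→P_5: (-5)(3) − (-4)(6) = 9
P_5→P_6: (-4)(-3) − (1)(3) = 9
P_6→P_1: (1)(-3) − (-5)(-3) = -18
Σ = -48
Area = |Σ|/2 = 24.

24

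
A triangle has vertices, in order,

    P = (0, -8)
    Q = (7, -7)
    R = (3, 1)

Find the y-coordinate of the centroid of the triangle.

Apply Gauss's area formula. First the cross-terms c_i = x_i·y_{i+1} − x_{i+1}·y_i:
  56, 28, -24  ⇒  2A = 60, A = 30.
Then Σ (y_i + y_{i+1})·c_i = -840, so ȳ = -840 / (6·30) = -14/3.

-14/3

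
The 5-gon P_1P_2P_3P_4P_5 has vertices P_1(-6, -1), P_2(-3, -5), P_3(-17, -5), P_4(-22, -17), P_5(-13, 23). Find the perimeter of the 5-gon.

|P_1P_2| = √((3)² + (-4)²) = √25 = 5
|P_2P_3| = √((-14)² + (0)²) = √196 = 14
|P_3P_4| = √((-5)² + (-12)²) = √169 = 13
|P_4P_5| = √((9)² + (40)²) = √1681 = 41
|P_5P_1| = √((7)² + (-24)²) = √625 = 25
Perimeter = 5 + 14 + 13 + 41 + 25 = 98.

98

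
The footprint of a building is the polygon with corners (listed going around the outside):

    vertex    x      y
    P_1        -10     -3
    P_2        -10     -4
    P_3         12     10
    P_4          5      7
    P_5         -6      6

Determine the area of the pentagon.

71

Apply the shoelace (surveyor's) formula: 2A = Σ (x_i·y_{i+1} − x_{i+1}·y_i), indices taken mod 5.
Σ = (10) + (-52) + (34) + (72) + (78) = 142
Area = |Σ|/2 = 71.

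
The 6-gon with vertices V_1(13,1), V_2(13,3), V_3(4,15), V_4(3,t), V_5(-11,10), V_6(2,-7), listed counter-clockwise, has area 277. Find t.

14

The doubled signed area Σ (x_i y_{i+1} − x_{i+1} y_i) is linear in t.
With t=0 it equals 344; the coefficient of t is 15 (from the two edges through V_4).
So 15·t + 344 = 2·277 = 554 ⇒ t = 14.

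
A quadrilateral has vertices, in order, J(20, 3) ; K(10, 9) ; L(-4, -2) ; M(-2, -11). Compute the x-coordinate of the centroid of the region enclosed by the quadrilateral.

Apply the surveyor's formula. First the cross-terms c_i = x_i·y_{i+1} − x_{i+1}·y_i:
  150, 16, 40, 214  ⇒  2A = 420, A = 210.
Then Σ (x_i + x_{i+1})·c_i = 8208, so x̄ = 8208 / (6·210) = 228/35.

228/35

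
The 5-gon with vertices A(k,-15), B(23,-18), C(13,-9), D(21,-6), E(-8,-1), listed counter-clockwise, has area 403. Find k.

Write out the shoelace sum; only the two edges meeting at A involve k:
2·Area = [((-8)·(-15) − k·(-1)) + (k·(-18) − 23·(-15))] + 69
       = -17·k + 534 = 806
⇒ k = -16.

-16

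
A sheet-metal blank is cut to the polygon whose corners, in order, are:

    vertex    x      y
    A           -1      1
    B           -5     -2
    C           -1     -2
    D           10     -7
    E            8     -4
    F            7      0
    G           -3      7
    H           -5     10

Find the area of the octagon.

72.5

Σ = (7) + (8) + (27) + (16) + (28) + (49) + (5) + (5) = 145
Area = |Σ|/2 = 72.5.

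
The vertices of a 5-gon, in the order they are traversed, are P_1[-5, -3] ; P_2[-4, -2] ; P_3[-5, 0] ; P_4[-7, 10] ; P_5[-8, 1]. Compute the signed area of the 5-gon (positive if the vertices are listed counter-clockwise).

Σ = (-2) + (-10) + (-50) + (73) + (29) = 40
Signed area = Σ/2 = 20 (positive ⇒ counter-clockwise traversal).

20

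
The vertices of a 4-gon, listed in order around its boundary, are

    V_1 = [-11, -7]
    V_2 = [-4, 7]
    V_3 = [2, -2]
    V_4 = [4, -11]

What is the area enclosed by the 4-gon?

Σ = (-105) + (-6) + (-14) + (-149) = -274
Area = |Σ|/2 = 137.

137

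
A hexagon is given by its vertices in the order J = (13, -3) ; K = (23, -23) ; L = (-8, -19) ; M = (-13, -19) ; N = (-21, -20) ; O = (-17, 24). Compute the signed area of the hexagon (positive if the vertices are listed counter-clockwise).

Apply the shoelace (surveyor's) formula: 2A = Σ (x_i·y_{i+1} − x_{i+1}·y_i), indices taken mod 6.
Cross-terms: -230, -621, -95, -139, -844, -261  ⇒  Σ = -2190
Signed area = Σ/2 = -1095 (negative ⇒ clockwise traversal).

-1095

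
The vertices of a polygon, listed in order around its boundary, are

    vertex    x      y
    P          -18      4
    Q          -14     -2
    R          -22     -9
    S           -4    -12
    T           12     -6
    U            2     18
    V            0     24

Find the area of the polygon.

639

Σ = (92) + (82) + (228) + (168) + (228) + (48) + (432) = 1278
Area = |Σ|/2 = 639.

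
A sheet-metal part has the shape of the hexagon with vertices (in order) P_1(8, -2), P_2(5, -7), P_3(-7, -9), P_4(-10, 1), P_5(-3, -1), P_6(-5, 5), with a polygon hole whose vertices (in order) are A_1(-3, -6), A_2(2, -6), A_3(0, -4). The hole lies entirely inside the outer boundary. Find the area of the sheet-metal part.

Outer boundary:
Apply the shoelace formula: 2A = Σ (x_i·y_{i+1} − x_{i+1}·y_i), indices taken mod 6.
P_1→P_2: (8)(-7) − (5)(-2) = -46
P_2→P_3: (5)(-9) − (-7)(-7) = -94
P_3→P_4: (-7)(1) − (-10)(-9) = -97
P_4→P_5: (-10)(-1) − (-3)(1) = 13
P_5→P_6: (-3)(5) − (-5)(-1) = -20
P_6→P_1: (-5)(-2) − (8)(5) = -30
Σ = -274
Area = |Σ|/2 = 137.
Hole:
Apply Gauss's area formula: 2A = Σ (x_i·y_{i+1} − x_{i+1}·y_i), indices taken mod 3.
Σ = (30) + (-8) + (-12) = 10
Area = |Σ|/2 = 5.
Net area = 137 − 5 = 132.

132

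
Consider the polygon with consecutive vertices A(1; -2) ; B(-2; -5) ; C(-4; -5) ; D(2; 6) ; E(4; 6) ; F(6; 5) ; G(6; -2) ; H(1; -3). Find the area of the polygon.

Σ = (-9) + (-10) + (-14) + (-12) + (-16) + (-42) + (-16) + (1) = -118
Area = |Σ|/2 = 59.

59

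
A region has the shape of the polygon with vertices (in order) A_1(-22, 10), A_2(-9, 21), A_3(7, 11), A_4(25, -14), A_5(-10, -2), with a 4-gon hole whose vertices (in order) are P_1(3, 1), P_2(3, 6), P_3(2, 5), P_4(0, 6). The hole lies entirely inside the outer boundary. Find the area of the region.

656.5

Outer boundary:
Apply Gauss's area formula: 2A = Σ (x_i·y_{i+1} − x_{i+1}·y_i), indices taken mod 5.
A_1→A_2: (-22)(21) − (-9)(10) = -372
A_2→A_3: (-9)(11) − (7)(21) = -246
A_3→A_4: (7)(-14) − (25)(11) = -373
A_4→A_5: (25)(-2) − (-10)(-14) = -190
A_5→A_1: (-10)(10) − (-22)(-2) = -144
Σ = -1325
Area = |Σ|/2 = 662.5.
Hole:
Apply the shoelace (surveyor's) formula: 2A = Σ (x_i·y_{i+1} − x_{i+1}·y_i), indices taken mod 4.
Cross-terms: 15, 3, 12, -18  ⇒  Σ = 12
Area = |Σ|/2 = 6.
Net area = 662.5 − 6 = 656.5.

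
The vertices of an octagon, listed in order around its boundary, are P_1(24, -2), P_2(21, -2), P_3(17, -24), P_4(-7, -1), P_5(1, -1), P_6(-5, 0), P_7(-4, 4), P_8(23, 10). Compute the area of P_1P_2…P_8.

Apply the shoelace formula: 2A = Σ (x_i·y_{i+1} − x_{i+1}·y_i), indices taken mod 8.
Σ = (-6) + (-470) + (-185) + (8) + (-5) + (-20) + (-132) + (-286) = -1096
Area = |Σ|/2 = 548.

548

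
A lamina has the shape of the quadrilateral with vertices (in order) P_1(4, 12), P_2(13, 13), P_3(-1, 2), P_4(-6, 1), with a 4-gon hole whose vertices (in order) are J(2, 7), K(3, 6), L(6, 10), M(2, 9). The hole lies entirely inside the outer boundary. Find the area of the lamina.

57.5

Outer boundary:
Cross-terms: -104, 39, 11, -76  ⇒  Σ = -130
Area = |Σ|/2 = 65.
Hole:
Apply Gauss's area formula: 2A = Σ (x_i·y_{i+1} − x_{i+1}·y_i), indices taken mod 4.
J→K: (2)(6) − (3)(7) = -9
K→L: (3)(10) − (6)(6) = -6
L→M: (6)(9) − (2)(10) = 34
M→J: (2)(7) − (2)(9) = -4
Σ = 15
Area = |Σ|/2 = 7.5.
Net area = 65 − 7.5 = 57.5.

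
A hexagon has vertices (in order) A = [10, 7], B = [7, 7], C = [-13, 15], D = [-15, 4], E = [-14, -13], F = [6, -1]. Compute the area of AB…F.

392.5

Σ = (21) + (196) + (173) + (251) + (92) + (52) = 785
Area = |Σ|/2 = 392.5.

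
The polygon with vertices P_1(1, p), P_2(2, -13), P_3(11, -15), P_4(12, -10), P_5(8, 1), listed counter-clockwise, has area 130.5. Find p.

0

The doubled signed area Σ (x_i y_{i+1} − x_{i+1} y_i) is linear in p.
With p=0 it equals 261; the coefficient of p is 6 (from the two edges through P_1).
So 6·p + 261 = 2·130.5 = 261 ⇒ p = 0.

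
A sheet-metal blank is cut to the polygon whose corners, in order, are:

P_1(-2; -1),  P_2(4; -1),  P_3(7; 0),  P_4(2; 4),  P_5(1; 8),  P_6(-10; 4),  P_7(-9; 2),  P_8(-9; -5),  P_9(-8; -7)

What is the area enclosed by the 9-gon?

116.5

P_1→P_2: (-2)(-1) − (4)(-1) = 6
P_2→P_3: (4)(0) − (7)(-1) = 7
P_3→P_4: (7)(4) − (2)(0) = 28
P_4→P_5: (2)(8) − (1)(4) = 12
P_5→P_6: (1)(4) − (-10)(8) = 84
P_6→P_7: (-10)(2) − (-9)(4) = 16
P_7→P_8: (-9)(-5) − (-9)(2) = 63
P_8→P_9: (-9)(-7) − (-8)(-5) = 23
P_9→P_1: (-8)(-1) − (-2)(-7) = -6
Σ = 233
Area = |Σ|/2 = 116.5.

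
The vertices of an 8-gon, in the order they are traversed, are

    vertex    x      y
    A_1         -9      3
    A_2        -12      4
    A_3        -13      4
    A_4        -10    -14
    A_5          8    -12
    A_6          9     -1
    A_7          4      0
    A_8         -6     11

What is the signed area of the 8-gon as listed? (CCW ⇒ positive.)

343.5

Apply the shoelace formula: 2A = Σ (x_i·y_{i+1} − x_{i+1}·y_i), indices taken mod 8.
Cross-terms: 0, 4, 222, 232, 100, 4, 44, 81  ⇒  Σ = 687
Signed area = Σ/2 = 343.5 (positive ⇒ counter-clockwise traversal).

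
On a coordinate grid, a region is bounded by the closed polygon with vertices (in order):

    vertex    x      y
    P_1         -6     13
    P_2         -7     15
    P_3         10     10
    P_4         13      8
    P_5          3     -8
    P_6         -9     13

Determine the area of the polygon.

P_1→P_2: (-6)(15) − (-7)(13) = 1
P_2→P_3: (-7)(10) − (10)(15) = -220
P_3→P_4: (10)(8) − (13)(10) = -50
P_4→P_5: (13)(-8) − (3)(8) = -128
P_5→P_6: (3)(13) − (-9)(-8) = -33
P_6→P_1: (-9)(13) − (-6)(13) = -39
Σ = -469
Area = |Σ|/2 = 234.5.

234.5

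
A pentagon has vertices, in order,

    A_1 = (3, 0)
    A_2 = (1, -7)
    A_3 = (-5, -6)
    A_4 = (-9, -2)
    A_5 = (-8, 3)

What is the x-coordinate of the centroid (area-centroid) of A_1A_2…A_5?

-736/237

Apply the shoelace formula. First the cross-terms c_i = x_i·y_{i+1} − x_{i+1}·y_i:
  -21, -41, -44, -43, -9  ⇒  2A = -158, A = -79.
Then Σ (x_i + x_{i+1})·c_i = 1472, so x̄ = 1472 / (6·(-79)) = -736/237.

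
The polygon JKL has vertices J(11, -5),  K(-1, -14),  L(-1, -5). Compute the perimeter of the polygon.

36

|JK| = √((-12)² + (-9)²) = √225 = 15
|KL| = √((0)² + (9)²) = √81 = 9
|LJ| = √((12)² + (0)²) = √144 = 12
Perimeter = 15 + 9 + 12 = 36.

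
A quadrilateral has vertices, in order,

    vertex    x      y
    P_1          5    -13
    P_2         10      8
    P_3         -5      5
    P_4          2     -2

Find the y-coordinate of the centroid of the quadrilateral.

Apply the surveyor's formula. First the cross-terms c_i = x_i·y_{i+1} − x_{i+1}·y_i:
  170, 90, 0, -16  ⇒  2A = 244, A = 122.
Then Σ (y_i + y_{i+1})·c_i = 560, so ȳ = 560 / (6·122) = 140/183.

140/183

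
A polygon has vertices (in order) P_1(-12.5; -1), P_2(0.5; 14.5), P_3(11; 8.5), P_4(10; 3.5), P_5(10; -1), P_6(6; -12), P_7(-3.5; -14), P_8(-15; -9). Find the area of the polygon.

P_1→P_2: (-12.5)(14.5) − (0.5)(-1) = -180.75
P_2→P_3: (0.5)(8.5) − (11)(14.5) = -155.25
P_3→P_4: (11)(3.5) − (10)(8.5) = -46.5
P_4→P_5: (10)(-1) − (10)(3.5) = -45
P_5→P_6: (10)(-12) − (6)(-1) = -114
P_6→P_7: (6)(-14) − (-3.5)(-12) = -126
P_7→P_8: (-3.5)(-9) − (-15)(-14) = -178.5
P_8→P_1: (-15)(-1) − (-12.5)(-9) = -97.5
Σ = -943.5
Area = |Σ|/2 = 471.75.

471.75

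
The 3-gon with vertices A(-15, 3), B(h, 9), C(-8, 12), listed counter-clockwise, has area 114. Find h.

15

Write out the shoelace sum; only the two edges meeting at B involve h:
2·Area = [((-15)·9 − h·3) + (h·12 − (-8)·9)] + 156
       = 9·h + 93 = 228
⇒ h = 15.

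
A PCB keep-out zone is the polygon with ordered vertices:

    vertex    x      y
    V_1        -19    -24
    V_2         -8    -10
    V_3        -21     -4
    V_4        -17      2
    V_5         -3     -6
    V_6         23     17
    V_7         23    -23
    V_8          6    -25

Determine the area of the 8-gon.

Apply the surveyor's formula: 2A = Σ (x_i·y_{i+1} − x_{i+1}·y_i), indices taken mod 8.
Cross-terms: -2, -178, -110, 108, 87, -920, -437, -619  ⇒  Σ = -2071
Area = |Σ|/2 = 1035.5.

1035.5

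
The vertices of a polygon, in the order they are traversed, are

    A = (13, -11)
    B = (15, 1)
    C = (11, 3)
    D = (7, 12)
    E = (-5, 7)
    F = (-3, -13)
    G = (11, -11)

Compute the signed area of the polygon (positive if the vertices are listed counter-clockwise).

358

A→B: (13)(1) − (15)(-11) = 178
B→C: (15)(3) − (11)(1) = 34
C→D: (11)(12) − (7)(3) = 111
D→E: (7)(7) − (-5)(12) = 109
E→F: (-5)(-13) − (-3)(7) = 86
F→G: (-3)(-11) − (11)(-13) = 176
G→A: (11)(-11) − (13)(-11) = 22
Σ = 716
Signed area = Σ/2 = 358 (positive ⇒ counter-clockwise traversal).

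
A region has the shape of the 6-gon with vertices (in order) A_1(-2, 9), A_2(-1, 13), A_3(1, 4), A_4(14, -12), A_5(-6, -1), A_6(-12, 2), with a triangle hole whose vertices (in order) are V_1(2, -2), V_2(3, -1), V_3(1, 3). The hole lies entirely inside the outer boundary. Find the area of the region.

Outer boundary:
Apply the surveyor's formula: 2A = Σ (x_i·y_{i+1} − x_{i+1}·y_i), indices taken mod 6.
A_1→A_2: (-2)(13) − (-1)(9) = -17
A_2→A_3: (-1)(4) − (1)(13) = -17
A_3→A_4: (1)(-12) − (14)(4) = -68
A_4→A_5: (14)(-1) − (-6)(-12) = -86
A_5→A_6: (-6)(2) − (-12)(-1) = -24
A_6→A_1: (-12)(9) − (-2)(2) = -104
Σ = -316
Area = |Σ|/2 = 158.
Hole:
Apply the shoelace (surveyor's) formula: 2A = Σ (x_i·y_{i+1} − x_{i+1}·y_i), indices taken mod 3.
V_1→V_2: (2)(-1) − (3)(-2) = 4
V_2→V_3: (3)(3) − (1)(-1) = 10
V_3→V_1: (1)(-2) − (2)(3) = -8
Σ = 6
Area = |Σ|/2 = 3.
Net area = 158 − 3 = 155.

155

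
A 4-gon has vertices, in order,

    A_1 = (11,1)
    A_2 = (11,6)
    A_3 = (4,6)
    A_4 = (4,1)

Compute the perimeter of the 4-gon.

|A_1A_2| = √((0)² + (5)²) = √25 = 5
|A_2A_3| = √((-7)² + (0)²) = √49 = 7
|A_3A_4| = √((0)² + (-5)²) = √25 = 5
|A_4A_1| = √((7)² + (0)²) = √49 = 7
Perimeter = 5 + 7 + 5 + 7 = 24.

24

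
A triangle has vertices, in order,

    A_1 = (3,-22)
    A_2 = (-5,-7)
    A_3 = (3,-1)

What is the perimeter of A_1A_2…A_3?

|A_1A_2| = √((-8)² + (15)²) = √289 = 17
|A_2A_3| = √((8)² + (6)²) = √100 = 10
|A_3A_1| = √((0)² + (-21)²) = √441 = 21
Perimeter = 17 + 10 + 21 = 48.

48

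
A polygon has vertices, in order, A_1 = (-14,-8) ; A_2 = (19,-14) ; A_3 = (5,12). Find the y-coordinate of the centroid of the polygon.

Apply the surveyor's formula. First the cross-terms c_i = x_i·y_{i+1} − x_{i+1}·y_i:
  348, 298, 128  ⇒  2A = 774, A = 387.
Then Σ (y_i + y_{i+1})·c_i = -7740, so ȳ = -7740 / (6·387) = -10/3.

-10/3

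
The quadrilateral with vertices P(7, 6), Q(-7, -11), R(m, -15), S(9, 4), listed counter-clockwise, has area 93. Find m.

-3

Write out the shoelace sum; only the two edges meeting at R involve m:
2·Area = [((-7)·(-15) − m·(-11)) + (m·4 − 9·(-15))] + -9
       = 15·m + 231 = 186
⇒ m = -3.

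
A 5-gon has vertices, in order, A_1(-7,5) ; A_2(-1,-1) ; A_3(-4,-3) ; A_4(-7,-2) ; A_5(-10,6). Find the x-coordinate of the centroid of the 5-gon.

Apply the shoelace (surveyor's) formula. First the cross-terms c_i = x_i·y_{i+1} − x_{i+1}·y_i:
  12, -1, -13, -62, -8  ⇒  2A = -72, A = -36.
Then Σ (x_i + x_{i+1})·c_i = 1242, so x̄ = 1242 / (6·(-36)) = -5.75.

-5.75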